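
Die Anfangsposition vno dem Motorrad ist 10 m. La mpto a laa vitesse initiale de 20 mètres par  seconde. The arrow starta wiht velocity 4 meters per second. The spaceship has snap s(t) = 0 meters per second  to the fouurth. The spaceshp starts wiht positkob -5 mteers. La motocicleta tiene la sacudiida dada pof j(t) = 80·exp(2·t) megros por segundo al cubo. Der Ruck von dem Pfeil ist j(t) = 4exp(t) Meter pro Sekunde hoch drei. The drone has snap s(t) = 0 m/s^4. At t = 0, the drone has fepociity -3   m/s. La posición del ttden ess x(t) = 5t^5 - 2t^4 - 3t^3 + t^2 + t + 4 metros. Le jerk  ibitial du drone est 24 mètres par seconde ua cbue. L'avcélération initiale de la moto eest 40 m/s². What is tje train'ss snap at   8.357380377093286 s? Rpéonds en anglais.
We must differentiate our position equation x(t) = 5·t^5 - 2·t^4 - 3·t^3 + t^2 + t + 4 4 times. The derivative of position gives velocity: v(t) = 25·t^4 - 8·t^3 - 9·t^2 + 2·t + 1. The derivative of velocity gives acceleration: a(t) = 100·t^3 - 24·t^2 - 18·t + 2. Taking d/dt of a(t), we find j(t) = 300·t^2 - 48·t - 18. Taking d/dt of j(t), we find s(t) = 600·t - 48. From the given snap equation s(t) = 600·t - 48, we substitute t = 8.357380377093286 to get s = 4966.42822625597.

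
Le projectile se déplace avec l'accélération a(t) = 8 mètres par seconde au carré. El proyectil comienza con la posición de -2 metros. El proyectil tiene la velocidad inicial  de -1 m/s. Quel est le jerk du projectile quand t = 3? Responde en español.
Para resolver esto, necesitamos tomar 1 derivada de nuestra ecuación de la aceleración a(t) = 8. Tomando d/dt de a(t), encontramos j(t) = 0. De la ecuación de la sacudida j(t) = 0, sustituimos t = 3 para obtener j = 0.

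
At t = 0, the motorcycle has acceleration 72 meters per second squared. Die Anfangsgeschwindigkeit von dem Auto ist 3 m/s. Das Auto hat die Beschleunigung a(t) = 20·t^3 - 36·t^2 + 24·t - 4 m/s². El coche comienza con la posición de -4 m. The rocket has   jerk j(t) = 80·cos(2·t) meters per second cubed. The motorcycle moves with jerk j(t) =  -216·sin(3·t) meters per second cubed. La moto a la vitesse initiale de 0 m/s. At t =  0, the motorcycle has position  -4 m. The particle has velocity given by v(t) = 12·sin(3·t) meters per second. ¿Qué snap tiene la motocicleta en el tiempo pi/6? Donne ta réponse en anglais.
Starting from jerk j(t) = -216·sin(3·t), we take 1 derivative. Differentiating jerk, we get snap: s(t) = -648·cos(3·t). From the given snap equation s(t) = -648·cos(3·t), we substitute t = pi/6 to get s = 0.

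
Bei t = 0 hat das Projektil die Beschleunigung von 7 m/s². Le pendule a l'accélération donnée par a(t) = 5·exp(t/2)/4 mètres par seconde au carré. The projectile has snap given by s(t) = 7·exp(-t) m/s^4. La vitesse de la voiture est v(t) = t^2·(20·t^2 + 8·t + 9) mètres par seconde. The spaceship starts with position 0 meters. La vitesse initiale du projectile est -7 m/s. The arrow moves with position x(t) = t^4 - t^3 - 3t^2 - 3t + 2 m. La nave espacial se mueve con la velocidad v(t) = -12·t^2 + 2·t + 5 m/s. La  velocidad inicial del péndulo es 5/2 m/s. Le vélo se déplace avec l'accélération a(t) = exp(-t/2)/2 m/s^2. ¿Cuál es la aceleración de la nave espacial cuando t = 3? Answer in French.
Nous devons dériver notre équation de la vitesse v(t) = -12·t^2 + 2·t + 5 1 fois. La dérivée de la vitesse donne l'accélération: a(t) = 2 - 24·t. Nous avons l'accélération a(t) = 2 - 24·t. En substituant t = 3: a(3) = -70.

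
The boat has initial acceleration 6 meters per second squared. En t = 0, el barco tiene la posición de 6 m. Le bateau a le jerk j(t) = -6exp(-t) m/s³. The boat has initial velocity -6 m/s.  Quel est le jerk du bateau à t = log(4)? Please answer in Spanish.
Tenemos la sacudida j(t) = -6·exp(-t). Sustituyendo t = log(4): j(log(4)) = -3/2.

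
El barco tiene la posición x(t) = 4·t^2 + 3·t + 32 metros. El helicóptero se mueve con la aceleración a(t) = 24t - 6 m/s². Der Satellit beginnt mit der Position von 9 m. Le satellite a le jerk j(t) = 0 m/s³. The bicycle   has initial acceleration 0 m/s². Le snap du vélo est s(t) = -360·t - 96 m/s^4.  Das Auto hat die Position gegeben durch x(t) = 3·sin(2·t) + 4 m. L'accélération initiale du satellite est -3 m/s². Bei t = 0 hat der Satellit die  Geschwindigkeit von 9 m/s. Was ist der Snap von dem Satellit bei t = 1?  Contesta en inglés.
Starting from jerk j(t) = 0, we take 1 derivative. Taking d/dt of j(t), we find s(t) = 0. From the given snap equation s(t) = 0, we substitute t = 1 to get s = 0.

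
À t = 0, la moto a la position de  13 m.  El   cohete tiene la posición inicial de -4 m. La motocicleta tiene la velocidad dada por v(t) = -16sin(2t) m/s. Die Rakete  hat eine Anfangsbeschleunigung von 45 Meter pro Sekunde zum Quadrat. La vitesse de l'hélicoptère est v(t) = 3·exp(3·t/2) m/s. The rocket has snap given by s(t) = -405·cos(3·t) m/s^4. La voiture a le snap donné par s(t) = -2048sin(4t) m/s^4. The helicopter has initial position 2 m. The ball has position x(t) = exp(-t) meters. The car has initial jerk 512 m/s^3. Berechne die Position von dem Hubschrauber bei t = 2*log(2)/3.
Wir müssen das Integral unserer Gleichung für die Geschwindigkeit v(t) = 3·exp(3·t/2) 1-mal finden. Durch Integration von der Geschwindigkeit und Verwendung der Anfangsbedingung x(0) = 2, erhalten wir x(t) = 2·exp(3·t/2). Mit x(t) = 2·exp(3·t/2) und Einsetzen von t = 2*log(2)/3, finden wir x = 4.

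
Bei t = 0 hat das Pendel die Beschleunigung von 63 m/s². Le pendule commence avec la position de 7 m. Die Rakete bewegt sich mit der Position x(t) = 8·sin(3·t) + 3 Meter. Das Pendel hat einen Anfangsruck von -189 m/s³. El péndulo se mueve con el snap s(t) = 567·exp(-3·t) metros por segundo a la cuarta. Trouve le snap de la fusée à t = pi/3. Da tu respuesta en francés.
Pour résoudre ceci, nous devons prendre 4 dérivées de notre équation de la position x(t) = 8·sin(3·t) + 3. La dérivée de la position donne la vitesse: v(t) = 24·cos(3·t). En dérivant la vitesse, nous obtenons l'accélération: a(t) = -72·sin(3·t). En dérivant l'accélération, nous obtenons le jerk: j(t) = -216·cos(3·t). La dérivée du jerk donne le snap: s(t) = 648·sin(3·t). En utilisant s(t) = 648·sin(3·t) et en substituant t = pi/3, nous trouvons s = 0.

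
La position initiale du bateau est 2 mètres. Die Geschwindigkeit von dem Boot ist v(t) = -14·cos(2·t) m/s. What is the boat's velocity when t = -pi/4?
We have velocity v(t) = -14·cos(2·t). Substituting t = -pi/4: v(-pi/4) = 0.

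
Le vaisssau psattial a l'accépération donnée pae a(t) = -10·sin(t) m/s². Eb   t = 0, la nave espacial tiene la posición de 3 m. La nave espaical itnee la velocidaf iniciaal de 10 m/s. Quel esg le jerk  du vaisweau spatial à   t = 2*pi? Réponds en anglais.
Starting from acceleration a(t) = -10·sin(t), we take 1 derivative. Differentiating acceleration, we get jerk: j(t) = -10·cos(t). We have jerk j(t) = -10·cos(t). Substituting t = 2*pi: j(2*pi) = -10.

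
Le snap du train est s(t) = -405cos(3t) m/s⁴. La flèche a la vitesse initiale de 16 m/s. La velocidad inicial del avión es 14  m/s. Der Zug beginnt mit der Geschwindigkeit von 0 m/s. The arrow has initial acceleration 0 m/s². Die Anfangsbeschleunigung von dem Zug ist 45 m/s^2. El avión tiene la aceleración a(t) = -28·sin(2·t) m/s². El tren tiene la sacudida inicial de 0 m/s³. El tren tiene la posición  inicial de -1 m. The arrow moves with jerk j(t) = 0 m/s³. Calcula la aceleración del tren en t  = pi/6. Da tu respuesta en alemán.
Wir müssen das Integral unserer Gleichung für den Snap s(t) = -405·cos(3·t) 2-mal finden. Durch Integration von dem Snap und Verwendung der Anfangsbedingung j(0) = 0, erhalten wir j(t) = -135·sin(3·t). Durch Integration von dem Ruck und Verwendung der Anfangsbedingung a(0) = 45, erhalten wir a(t) = 45·cos(3·t). Mit a(t) = 45·cos(3·t) und Einsetzen von t = pi/6, finden wir a = 0.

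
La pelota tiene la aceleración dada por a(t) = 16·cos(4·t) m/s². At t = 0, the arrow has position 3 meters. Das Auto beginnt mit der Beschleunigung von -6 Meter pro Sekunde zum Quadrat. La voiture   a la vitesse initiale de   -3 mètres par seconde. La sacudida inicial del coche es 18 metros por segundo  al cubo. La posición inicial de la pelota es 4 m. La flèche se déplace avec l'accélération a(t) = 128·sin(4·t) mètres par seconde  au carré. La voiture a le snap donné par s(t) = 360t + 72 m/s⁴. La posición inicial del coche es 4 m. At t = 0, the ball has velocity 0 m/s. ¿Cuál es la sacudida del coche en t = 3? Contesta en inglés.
To find the answer, we compute 1 antiderivative of s(t) = 360·t + 72. Finding the integral of s(t) and using j(0) = 18: j(t) = 180·t^2 + 72·t + 18. We have jerk j(t) = 180·t^2 + 72·t + 18. Substituting t = 3: j(3) = 1854.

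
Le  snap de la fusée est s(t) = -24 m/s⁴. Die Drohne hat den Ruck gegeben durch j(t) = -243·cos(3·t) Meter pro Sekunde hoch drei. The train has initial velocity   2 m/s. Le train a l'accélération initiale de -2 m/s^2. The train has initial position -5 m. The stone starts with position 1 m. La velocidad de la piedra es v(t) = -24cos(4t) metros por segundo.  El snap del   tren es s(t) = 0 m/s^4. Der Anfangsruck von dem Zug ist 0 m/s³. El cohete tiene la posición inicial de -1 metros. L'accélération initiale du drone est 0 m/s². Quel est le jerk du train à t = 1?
Pour résoudre ceci, nous devons prendre 1 primitive de notre équation du snap s(t) = 0. L'intégrale du snap, avec j(0) = 0, donne le jerk: j(t) = 0. Nous avons le jerk j(t) = 0. En substituant t = 1: j(1) = 0.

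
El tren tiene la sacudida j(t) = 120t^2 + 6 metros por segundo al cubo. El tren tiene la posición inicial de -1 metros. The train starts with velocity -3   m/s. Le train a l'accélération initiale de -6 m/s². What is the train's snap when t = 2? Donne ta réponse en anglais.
Starting from jerk j(t) = 120·t^2 + 6, we take 1 derivative. The derivative of jerk gives snap: s(t) = 240·t. We have snap s(t) = 240·t. Substituting t = 2: s(2) = 480.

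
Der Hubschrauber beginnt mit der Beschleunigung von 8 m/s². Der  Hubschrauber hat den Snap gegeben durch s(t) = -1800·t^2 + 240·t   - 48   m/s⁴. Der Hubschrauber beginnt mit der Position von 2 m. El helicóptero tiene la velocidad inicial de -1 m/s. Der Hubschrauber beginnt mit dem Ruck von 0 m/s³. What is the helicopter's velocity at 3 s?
We need to integrate our snap equation s(t) = -1800·t^2 + 240·t - 48 3 times. Taking ∫s(t)dt and applying j(0) = 0, we find j(t) = 24·t·(-25·t^2 + 5·t - 2). Finding the integral of j(t) and using a(0) = 8: a(t) = -150·t^4 + 40·t^3 - 24·t^2 + 8. Taking ∫a(t)dt and applying v(0) = -1, we find v(t) = -30·t^5 + 10·t^4 - 8·t^3 + 8·t - 1. We have velocity v(t) = -30·t^5 + 10·t^4 - 8·t^3 + 8·t - 1. Substituting t = 3: v(3) = -6673.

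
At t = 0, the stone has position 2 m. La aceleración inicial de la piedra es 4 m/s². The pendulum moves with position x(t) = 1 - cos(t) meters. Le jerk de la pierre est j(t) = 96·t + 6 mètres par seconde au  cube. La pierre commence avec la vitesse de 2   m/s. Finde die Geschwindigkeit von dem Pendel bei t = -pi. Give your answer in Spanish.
Debemos derivar nuestra ecuación de la posición x(t) = 1 - cos(t) 1 vez. Tomando d/dt de x(t), encontramos v(t) = sin(t). De la ecuación de la velocidad v(t) = sin(t), sustituimos t = -pi para obtener v = 0.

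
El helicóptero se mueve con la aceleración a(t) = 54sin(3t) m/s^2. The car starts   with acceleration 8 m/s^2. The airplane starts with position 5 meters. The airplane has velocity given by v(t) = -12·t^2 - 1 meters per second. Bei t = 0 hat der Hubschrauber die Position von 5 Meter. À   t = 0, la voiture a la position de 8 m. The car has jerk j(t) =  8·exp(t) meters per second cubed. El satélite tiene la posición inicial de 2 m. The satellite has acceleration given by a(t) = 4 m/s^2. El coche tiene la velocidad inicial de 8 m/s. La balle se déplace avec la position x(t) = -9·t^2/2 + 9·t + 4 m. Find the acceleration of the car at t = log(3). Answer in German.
Wir müssen unsere Gleichung für den Ruck j(t) = 8·exp(t) 1-mal integrieren. Die Stammfunktion von dem Ruck ist die Beschleunigung. Mit a(0) = 8 erhalten wir a(t) = 8·exp(t). Wir haben die Beschleunigung a(t) = 8·exp(t). Durch Einsetzen von t = log(3): a(log(3)) = 24.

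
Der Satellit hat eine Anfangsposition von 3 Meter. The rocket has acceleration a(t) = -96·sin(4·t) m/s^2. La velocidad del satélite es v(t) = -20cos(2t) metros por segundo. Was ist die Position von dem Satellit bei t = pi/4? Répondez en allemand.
Ausgehend von der Geschwindigkeit v(t) = -20·cos(2·t), nehmen wir 1 Stammfunktion. Die Stammfunktion von der Geschwindigkeit, mit x(0) = 3, ergibt die Position: x(t) = 3 - 10·sin(2·t). Aus der Gleichung für die Position x(t) = 3 - 10·sin(2·t), setzen wir t = pi/4 ein und erhalten x = -7.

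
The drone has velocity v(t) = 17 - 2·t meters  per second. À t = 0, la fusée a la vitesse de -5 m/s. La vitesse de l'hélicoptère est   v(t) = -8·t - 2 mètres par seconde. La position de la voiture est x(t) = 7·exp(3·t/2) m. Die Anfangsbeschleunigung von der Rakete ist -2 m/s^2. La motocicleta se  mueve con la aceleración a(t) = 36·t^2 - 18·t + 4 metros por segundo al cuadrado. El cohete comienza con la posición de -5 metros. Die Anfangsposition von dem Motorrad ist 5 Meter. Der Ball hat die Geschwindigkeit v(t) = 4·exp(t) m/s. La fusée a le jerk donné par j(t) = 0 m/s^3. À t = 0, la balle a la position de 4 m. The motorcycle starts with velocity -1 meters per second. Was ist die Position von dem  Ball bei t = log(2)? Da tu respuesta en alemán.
Wir müssen das Integral unserer Gleichung für die Geschwindigkeit v(t) = 4·exp(t) 1-mal finden. Durch Integration von der Geschwindigkeit und Verwendung der Anfangsbedingung x(0) = 4, erhalten wir x(t) = 4·exp(t). Aus der Gleichung für die Position x(t) = 4·exp(t), setzen wir t = log(2) ein und erhalten x = 8.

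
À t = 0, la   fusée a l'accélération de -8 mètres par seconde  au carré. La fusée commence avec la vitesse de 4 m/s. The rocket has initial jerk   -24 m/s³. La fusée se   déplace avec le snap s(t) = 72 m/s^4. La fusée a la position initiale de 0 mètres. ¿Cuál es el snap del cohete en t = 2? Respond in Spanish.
De la ecuación del snap s(t) = 72, sustituimos t = 2 para obtener s = 72.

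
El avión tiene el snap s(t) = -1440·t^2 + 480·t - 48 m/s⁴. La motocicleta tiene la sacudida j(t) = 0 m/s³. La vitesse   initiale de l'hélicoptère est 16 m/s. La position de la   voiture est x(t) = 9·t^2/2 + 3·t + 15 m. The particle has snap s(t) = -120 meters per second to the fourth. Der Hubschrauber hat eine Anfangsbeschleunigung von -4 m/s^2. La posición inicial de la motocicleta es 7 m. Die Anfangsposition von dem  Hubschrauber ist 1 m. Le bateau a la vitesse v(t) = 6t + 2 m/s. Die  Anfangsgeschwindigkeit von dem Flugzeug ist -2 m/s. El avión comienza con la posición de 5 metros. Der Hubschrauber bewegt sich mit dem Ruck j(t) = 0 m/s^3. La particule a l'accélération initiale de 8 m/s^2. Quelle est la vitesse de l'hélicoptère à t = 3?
Pour résoudre ceci, nous devons prendre 2 intégrales de notre équation du jerk j(t) = 0. L'intégrale du jerk, avec a(0) = -4, donne l'accélération: a(t) = -4. L'intégrale de l'accélération, avec v(0) = 16, donne la vitesse: v(t) = 16 - 4·t. De l'équation de la vitesse v(t) = 16 - 4·t, nous substituons t = 3 pour obtenir v = 4.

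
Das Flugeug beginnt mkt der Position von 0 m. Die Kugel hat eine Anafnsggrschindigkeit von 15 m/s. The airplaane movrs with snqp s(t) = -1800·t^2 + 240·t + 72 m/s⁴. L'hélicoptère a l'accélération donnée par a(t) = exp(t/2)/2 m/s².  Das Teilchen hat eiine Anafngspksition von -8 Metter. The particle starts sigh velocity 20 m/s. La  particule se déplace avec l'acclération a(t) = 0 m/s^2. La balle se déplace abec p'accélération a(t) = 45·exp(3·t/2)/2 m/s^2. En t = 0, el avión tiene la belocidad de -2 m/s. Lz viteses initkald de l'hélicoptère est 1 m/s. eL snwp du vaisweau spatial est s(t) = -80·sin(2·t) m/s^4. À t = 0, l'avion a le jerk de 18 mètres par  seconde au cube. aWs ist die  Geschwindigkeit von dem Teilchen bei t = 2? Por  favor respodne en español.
Debemos encontrar la integral de nuestra ecuación de la aceleración a(t) = 0 1 vez. Integrando la aceleración y usando la condición inicial v(0) = 20, obtenemos v(t) = 20. Tenemos la velocidad v(t) = 20. Sustituyendo t = 2: v(2) = 20.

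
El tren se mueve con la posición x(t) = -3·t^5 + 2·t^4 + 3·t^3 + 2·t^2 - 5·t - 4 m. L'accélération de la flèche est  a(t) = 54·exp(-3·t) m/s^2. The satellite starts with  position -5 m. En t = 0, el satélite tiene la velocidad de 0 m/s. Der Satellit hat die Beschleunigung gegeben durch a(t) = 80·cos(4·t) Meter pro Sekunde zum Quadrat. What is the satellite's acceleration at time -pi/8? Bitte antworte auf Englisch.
Using a(t) = 80·cos(4·t) and substituting t = -pi/8, we find a = 0.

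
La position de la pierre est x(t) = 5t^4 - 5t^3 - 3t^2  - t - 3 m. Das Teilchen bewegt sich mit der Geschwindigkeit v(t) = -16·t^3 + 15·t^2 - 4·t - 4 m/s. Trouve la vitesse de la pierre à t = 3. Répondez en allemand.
Ausgehend von der Position x(t) = 5·t^4 - 5·t^3 - 3·t^2 - t - 3, nehmen wir 1 Ableitung. Durch Ableiten von der Position erhalten wir die Geschwindigkeit: v(t) = 20·t^3 - 15·t^2 - 6·t - 1. Mit v(t) = 20·t^3 - 15·t^2 - 6·t - 1 und Einsetzen von t = 3, finden wir v = 386.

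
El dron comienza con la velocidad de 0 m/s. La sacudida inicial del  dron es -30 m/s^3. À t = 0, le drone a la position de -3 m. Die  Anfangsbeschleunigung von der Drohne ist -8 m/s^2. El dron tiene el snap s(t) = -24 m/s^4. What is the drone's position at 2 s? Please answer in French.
En partant du snap s(t) = -24, nous prenons 4 primitives. L'intégrale du snap, avec j(0) = -30, donne le jerk: j(t) = -24·t - 30. L'intégrale du jerk est l'accélération. En utilisant a(0) = -8, nous obtenons a(t) = -12·t^2 - 30·t - 8. En prenant ∫a(t)dt et en appliquant v(0) = 0, nous trouvons v(t) = t·(-4·t^2 - 15·t - 8). En intégrant la vitesse et en utilisant la condition initiale x(0) = -3, nous obtenons x(t) = -t^4 - 5·t^3 - 4·t^2 - 3. En utilisant x(t) = -t^4 - 5·t^3 - 4·t^2 - 3 et en substituant t = 2, nous trouvons x = -75.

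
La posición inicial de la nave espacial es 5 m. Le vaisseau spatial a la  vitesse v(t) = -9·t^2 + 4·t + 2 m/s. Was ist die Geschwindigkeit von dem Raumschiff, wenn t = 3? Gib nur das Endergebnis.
Bei t = 3, v = -67.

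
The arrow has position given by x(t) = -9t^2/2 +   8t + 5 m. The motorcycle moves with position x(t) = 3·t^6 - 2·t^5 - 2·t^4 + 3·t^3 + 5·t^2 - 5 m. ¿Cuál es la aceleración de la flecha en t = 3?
Partiendo de la posición x(t) = -9·t^2/2 + 8·t + 5, tomamos 2 derivadas. Tomando d/dt de x(t), encontramos v(t) = 8 - 9·t. Tomando d/dt de v(t), encontramos a(t) = -9. Tenemos la aceleración a(t) = -9. Sustituyendo t = 3: a(3) = -9.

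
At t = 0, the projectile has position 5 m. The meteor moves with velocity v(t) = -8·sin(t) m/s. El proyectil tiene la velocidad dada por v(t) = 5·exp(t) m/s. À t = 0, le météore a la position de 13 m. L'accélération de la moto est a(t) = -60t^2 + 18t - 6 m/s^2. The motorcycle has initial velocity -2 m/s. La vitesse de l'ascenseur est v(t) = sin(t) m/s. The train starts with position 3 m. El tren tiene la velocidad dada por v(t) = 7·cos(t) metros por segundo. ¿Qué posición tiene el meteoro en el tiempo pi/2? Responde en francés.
Nous devons trouver la primitive de notre équation de la vitesse v(t) = -8·sin(t) 1 fois. La primitive de la vitesse, avec x(0) = 13, donne la position: x(t) = 8·cos(t) + 5. Nous avons la position x(t) = 8·cos(t) + 5. En substituant t = pi/2: x(pi/2) = 5.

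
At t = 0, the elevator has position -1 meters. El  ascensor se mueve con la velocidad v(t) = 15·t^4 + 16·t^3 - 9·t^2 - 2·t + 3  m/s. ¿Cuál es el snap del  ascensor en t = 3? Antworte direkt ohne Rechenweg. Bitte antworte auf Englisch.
The snap at t = 3 is s = 1176.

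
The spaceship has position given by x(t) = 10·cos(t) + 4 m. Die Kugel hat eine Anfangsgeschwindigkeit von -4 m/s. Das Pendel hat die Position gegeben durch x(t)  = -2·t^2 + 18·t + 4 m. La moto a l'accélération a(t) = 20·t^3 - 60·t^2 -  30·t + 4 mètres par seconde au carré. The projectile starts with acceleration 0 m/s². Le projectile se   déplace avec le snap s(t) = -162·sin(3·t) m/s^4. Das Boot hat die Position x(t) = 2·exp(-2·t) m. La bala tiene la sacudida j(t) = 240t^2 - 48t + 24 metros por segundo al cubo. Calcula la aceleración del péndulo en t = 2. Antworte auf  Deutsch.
Ausgehend von der Position x(t) = -2·t^2 + 18·t + 4, nehmen wir 2 Ableitungen. Die Ableitung von der Position ergibt die Geschwindigkeit: v(t) = 18 - 4·t. Die Ableitung von der Geschwindigkeit ergibt die Beschleunigung: a(t) = -4. Mit a(t) = -4 und Einsetzen von t = 2, finden wir a = -4.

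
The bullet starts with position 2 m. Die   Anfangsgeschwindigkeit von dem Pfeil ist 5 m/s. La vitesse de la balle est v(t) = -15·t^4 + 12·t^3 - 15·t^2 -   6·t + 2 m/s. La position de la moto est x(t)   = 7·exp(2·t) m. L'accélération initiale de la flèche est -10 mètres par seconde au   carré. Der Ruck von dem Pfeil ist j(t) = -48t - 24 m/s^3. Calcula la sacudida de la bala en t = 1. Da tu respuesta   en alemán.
Ausgehend von der Geschwindigkeit v(t) = -15·t^4 + 12·t^3 - 15·t^2 - 6·t + 2, nehmen wir 2 Ableitungen. Die Ableitung von der Geschwindigkeit ergibt die Beschleunigung: a(t) = -60·t^3 + 36·t^2 - 30·t - 6. Die Ableitung von der Beschleunigung ergibt den Ruck: j(t) = -180·t^2 + 72·t - 30. Aus der Gleichung für den Ruck j(t) = -180·t^2 + 72·t - 30, setzen wir t = 1 ein und erhalten j = -138.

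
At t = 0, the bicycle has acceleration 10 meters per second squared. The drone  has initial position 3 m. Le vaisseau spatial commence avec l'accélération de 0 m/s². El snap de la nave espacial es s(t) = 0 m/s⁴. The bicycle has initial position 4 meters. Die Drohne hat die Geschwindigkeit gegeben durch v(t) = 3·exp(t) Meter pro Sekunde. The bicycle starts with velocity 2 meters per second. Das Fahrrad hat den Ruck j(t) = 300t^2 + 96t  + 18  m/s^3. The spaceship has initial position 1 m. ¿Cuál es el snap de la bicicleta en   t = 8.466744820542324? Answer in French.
En partant du jerk j(t) = 300·t^2 + 96·t + 18, nous prenons 1 dérivée. En dérivant le jerk, nous obtenons le snap: s(t) = 600·t + 96. Nous avons le snap s(t) = 600·t + 96. En substituant t = 8.466744820542324: s(8.466744820542324) = 5176.04689232539.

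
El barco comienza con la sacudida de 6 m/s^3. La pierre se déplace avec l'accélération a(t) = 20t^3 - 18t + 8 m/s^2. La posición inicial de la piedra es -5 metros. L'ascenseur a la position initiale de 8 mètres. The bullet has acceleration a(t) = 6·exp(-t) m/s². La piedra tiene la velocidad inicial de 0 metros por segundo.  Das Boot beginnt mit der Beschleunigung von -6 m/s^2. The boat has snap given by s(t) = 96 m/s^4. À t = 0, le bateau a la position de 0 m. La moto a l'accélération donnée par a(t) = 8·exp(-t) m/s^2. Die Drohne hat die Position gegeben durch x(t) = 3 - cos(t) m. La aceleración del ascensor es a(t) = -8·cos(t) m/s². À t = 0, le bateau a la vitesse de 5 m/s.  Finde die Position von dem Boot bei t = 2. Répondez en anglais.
To find the answer, we compute 4 integrals of s(t) = 96. The integral of snap, with j(0) = 6, gives jerk: j(t) = 96·t + 6. Finding the integral of j(t) and using a(0) = -6: a(t) = 48·t^2 + 6·t - 6. The integral of acceleration is velocity. Using v(0) = 5, we get v(t) = 16·t^3 + 3·t^2 - 6·t + 5. The antiderivative of velocity, with x(0) = 0, gives position: x(t) = 4·t^4 + t^3 - 3·t^2 + 5·t. We have position x(t) = 4·t^4 + t^3 - 3·t^2 + 5·t. Substituting t = 2: x(2) = 70.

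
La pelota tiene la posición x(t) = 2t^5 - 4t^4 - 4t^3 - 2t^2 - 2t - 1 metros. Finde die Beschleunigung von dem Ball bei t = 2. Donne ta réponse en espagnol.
Partiendo de la posición x(t) = 2·t^5 - 4·t^4 - 4·t^3 - 2·t^2 - 2·t - 1, tomamos 2 derivadas. Tomando d/dt de x(t), encontramos v(t) = 10·t^4 - 16·t^3 - 12·t^2 - 4·t - 2. La derivada de la velocidad da la aceleración: a(t) = 40·t^3 - 48·t^2 - 24·t - 4. Usando a(t) = 40·t^3 - 48·t^2 - 24·t - 4 y sustituyendo t = 2, encontramos a = 76.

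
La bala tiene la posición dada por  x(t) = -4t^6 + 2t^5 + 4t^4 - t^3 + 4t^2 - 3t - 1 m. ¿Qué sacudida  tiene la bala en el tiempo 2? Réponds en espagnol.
Para resolver esto, necesitamos tomar 3 derivadas de nuestra ecuación de la posición x(t) = -4·t^6 + 2·t^5 + 4·t^4 - t^3 + 4·t^2 - 3·t - 1. Tomando d/dt de x(t), encontramos v(t) = -24·t^5 + 10·t^4 + 16·t^3 - 3·t^2 + 8·t - 3. Derivando la velocidad, obtenemos la aceleración: a(t) = -120·t^4 + 40·t^3 + 48·t^2 - 6·t + 8. Derivando la aceleración, obtenemos la sacudida: j(t) = -480·t^3 + 120·t^2 + 96·t - 6. Tenemos la sacudida j(t) = -480·t^3 + 120·t^2 + 96·t - 6. Sustituyendo t = 2: j(2) = -3174.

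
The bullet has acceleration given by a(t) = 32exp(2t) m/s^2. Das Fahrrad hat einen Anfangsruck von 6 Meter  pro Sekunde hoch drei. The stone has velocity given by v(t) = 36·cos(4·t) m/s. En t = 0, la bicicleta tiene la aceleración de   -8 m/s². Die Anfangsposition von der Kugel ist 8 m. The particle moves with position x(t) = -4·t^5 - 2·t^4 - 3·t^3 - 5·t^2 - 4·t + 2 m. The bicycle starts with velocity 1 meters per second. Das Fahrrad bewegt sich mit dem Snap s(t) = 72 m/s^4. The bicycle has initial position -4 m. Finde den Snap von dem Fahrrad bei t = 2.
Wir haben den Snap s(t) = 72. Durch Einsetzen von t = 2: s(2) = 72.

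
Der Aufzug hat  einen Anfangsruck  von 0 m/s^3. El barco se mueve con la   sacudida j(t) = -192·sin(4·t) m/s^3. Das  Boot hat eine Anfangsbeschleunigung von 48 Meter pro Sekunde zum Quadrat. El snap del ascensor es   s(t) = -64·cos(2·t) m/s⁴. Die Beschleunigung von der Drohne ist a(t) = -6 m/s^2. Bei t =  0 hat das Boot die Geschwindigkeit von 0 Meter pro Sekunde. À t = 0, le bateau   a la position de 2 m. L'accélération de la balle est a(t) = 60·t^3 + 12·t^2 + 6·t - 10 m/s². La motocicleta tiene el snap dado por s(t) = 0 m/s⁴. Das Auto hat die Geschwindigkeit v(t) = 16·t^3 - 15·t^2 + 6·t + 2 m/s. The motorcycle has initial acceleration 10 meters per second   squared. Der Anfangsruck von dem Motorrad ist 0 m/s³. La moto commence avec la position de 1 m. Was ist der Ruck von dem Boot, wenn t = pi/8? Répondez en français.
De l'équation du jerk j(t) = -192·sin(4·t), nous substituons t = pi/8 pour obtenir j = -192.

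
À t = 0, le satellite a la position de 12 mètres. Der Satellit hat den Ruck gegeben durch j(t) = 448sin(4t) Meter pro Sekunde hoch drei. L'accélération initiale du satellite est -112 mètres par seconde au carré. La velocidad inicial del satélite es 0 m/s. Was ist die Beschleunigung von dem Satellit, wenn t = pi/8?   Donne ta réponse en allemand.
Ausgehend von dem Ruck j(t) = 448·sin(4·t), nehmen wir 1 Stammfunktion. Die Stammfunktion von dem Ruck, mit a(0) = -112, ergibt die Beschleunigung: a(t) = -112·cos(4·t). Mit a(t) = -112·cos(4·t) und Einsetzen von t = pi/8, finden wir a = 0.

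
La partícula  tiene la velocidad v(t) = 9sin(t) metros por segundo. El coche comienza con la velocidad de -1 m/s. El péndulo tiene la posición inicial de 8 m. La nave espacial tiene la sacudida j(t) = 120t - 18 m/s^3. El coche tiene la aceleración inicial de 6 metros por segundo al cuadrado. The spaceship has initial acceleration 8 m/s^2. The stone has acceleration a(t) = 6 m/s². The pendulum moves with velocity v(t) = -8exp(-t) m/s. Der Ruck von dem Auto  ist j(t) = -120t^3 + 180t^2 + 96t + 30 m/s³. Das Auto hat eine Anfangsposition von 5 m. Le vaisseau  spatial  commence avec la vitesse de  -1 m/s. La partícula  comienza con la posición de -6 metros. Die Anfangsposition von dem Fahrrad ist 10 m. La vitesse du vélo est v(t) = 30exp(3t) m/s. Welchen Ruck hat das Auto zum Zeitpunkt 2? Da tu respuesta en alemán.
Aus der Gleichung für den Ruck j(t) = -120·t^3 + 180·t^2 + 96·t + 30, setzen wir t = 2 ein und erhalten j = -18.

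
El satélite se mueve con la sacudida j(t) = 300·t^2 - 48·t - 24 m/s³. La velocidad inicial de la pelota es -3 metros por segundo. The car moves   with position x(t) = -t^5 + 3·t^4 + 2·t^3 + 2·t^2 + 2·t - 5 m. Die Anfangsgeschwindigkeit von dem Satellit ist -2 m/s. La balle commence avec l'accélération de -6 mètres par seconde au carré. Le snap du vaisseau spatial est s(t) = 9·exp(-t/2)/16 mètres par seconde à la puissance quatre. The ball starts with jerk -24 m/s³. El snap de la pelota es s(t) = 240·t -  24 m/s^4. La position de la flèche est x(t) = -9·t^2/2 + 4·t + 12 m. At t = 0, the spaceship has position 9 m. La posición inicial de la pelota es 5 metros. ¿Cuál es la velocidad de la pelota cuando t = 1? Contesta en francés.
Nous devons intégrer notre équation du snap s(t) = 240·t - 24 3 fois. En prenant ∫s(t)dt et en appliquant j(0) = -24, nous trouvons j(t) = 120·t^2 - 24·t - 24. L'intégrale du jerk, avec a(0) = -6, donne l'accélération: a(t) = 40·t^3 - 12·t^2 - 24·t - 6. L'intégrale de l'accélération, avec v(0) = -3, donne la vitesse: v(t) = 10·t^4 - 4·t^3 - 12·t^2 - 6·t - 3. De l'équation de la vitesse v(t) = 10·t^4 - 4·t^3 - 12·t^2 - 6·t - 3, nous substituons t = 1 pour obtenir v = -15.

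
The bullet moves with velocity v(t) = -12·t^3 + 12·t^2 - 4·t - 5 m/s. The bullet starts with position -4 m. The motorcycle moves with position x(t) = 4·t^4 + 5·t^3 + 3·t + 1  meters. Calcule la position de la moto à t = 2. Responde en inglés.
Using x(t) = 4·t^4 + 5·t^3 + 3·t + 1 and substituting t = 2, we find x = 111.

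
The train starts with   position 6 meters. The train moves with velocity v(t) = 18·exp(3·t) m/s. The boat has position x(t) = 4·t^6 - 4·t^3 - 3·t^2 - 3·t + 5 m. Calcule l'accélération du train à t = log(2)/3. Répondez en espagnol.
Partiendo de la velocidad v(t) = 18·exp(3·t), tomamos 1 derivada. Tomando d/dt de v(t), encontramos a(t) = 54·exp(3·t). De la ecuación de la aceleración a(t) = 54·exp(3·t), sustituimos t = log(2)/3 para obtener a = 108.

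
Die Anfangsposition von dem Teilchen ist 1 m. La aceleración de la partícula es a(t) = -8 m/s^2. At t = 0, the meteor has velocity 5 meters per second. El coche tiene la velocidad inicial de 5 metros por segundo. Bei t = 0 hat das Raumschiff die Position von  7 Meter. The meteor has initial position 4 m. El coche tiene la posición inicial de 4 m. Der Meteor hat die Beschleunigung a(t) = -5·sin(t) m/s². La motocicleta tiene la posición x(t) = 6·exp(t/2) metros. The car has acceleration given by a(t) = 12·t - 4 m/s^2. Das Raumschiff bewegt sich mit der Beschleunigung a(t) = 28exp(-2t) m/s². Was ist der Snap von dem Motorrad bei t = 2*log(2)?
Um dies zu lösen, müssen wir 4 Ableitungen unserer Gleichung für die Position x(t) = 6·exp(t/2) nehmen. Mit d/dt von x(t) finden wir v(t) = 3·exp(t/2). Die Ableitung von der Geschwindigkeit ergibt die Beschleunigung: a(t) = 3·exp(t/2)/2. Durch Ableiten von der Beschleunigung erhalten wir den Ruck: j(t) = 3·exp(t/2)/4. Mit d/dt von j(t) finden wir s(t) = 3·exp(t/2)/8. Mit s(t) = 3·exp(t/2)/8 und Einsetzen von t = 2*log(2), finden wir s = 3/4.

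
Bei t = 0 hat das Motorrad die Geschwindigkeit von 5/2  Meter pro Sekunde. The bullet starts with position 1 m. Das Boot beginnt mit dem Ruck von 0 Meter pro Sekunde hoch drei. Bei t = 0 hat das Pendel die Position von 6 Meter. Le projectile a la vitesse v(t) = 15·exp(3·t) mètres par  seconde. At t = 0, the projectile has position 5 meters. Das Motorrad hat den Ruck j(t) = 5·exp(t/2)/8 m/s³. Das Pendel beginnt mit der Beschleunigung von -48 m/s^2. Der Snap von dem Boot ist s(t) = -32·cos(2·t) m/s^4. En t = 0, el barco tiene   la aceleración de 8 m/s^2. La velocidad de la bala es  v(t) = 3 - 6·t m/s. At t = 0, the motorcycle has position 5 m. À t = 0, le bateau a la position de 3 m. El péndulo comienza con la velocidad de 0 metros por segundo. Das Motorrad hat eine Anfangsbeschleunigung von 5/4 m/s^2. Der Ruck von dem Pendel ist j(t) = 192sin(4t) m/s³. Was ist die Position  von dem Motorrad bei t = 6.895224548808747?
Wir müssen die Stammfunktion unserer Gleichung für den Ruck j(t) = 5·exp(t/2)/8 3-mal finden. Durch Integration von dem Ruck und Verwendung der Anfangsbedingung a(0) = 5/4, erhalten wir a(t) = 5·exp(t/2)/4. Durch Integration von der Beschleunigung und Verwendung der Anfangsbedingung v(0) = 5/2, erhalten wir v(t) = 5·exp(t/2)/2. Das Integral von der Geschwindigkeit ist die Position. Mit x(0) = 5 erhalten wir x(t) = 5·exp(t/2). Mit x(t) = 5·exp(t/2) und Einsetzen von t = 6.895224548808747, finden wir x = 157.126338699400.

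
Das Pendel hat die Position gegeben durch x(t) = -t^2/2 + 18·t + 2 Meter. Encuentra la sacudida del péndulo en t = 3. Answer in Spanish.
Debemos derivar nuestra ecuación de la posición x(t) = -t^2/2 + 18·t + 2 3 veces. Derivando la posición, obtenemos la velocidad: v(t) = 18 - t. La derivada de la velocidad da la aceleración: a(t) = -1. Derivando la aceleración, obtenemos la sacudida: j(t) = 0. Tenemos la sacudida j(t) = 0. Sustituyendo t = 3: j(3) = 0.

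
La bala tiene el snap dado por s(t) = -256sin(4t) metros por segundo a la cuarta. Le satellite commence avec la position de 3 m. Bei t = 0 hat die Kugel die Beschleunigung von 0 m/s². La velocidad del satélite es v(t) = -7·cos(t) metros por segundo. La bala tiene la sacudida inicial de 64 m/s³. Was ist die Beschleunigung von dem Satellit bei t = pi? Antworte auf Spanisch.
Partiendo de la velocidad v(t) = -7·cos(t), tomamos 1 derivada. Derivando la velocidad, obtenemos la aceleración: a(t) = 7·sin(t). De la ecuación de la aceleración a(t) = 7·sin(t), sustituimos t = pi para obtener a = 0.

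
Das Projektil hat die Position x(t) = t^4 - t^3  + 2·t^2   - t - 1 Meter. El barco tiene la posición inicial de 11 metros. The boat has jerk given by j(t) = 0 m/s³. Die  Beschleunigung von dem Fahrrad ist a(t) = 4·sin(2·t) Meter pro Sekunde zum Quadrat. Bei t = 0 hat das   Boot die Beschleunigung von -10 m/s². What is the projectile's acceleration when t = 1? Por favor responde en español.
Partiendo de la posición x(t) = t^4 - t^3 + 2·t^2 - t - 1, tomamos 2 derivadas. Derivando la posición, obtenemos la velocidad: v(t) = 4·t^3 - 3·t^2 + 4·t - 1. Derivando la velocidad, obtenemos la aceleración: a(t) = 12·t^2 - 6·t + 4. Tenemos la aceleración a(t) = 12·t^2 - 6·t + 4. Sustituyendo t = 1: a(1) = 10.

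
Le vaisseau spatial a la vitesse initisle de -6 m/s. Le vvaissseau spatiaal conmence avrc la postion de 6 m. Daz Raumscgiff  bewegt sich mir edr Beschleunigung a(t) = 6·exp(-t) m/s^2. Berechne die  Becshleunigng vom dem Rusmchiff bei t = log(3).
Mit a(t) = 6·exp(-t) und Einsetzen von t = log(3), finden wir a = 2.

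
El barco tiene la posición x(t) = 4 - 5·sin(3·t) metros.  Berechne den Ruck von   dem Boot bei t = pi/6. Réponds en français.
Nous devons dériver notre équation de la position x(t) = 4 - 5·sin(3·t) 3 fois. La dérivée de la position donne la vitesse: v(t) = -15·cos(3·t). En dérivant la vitesse, nous obtenons l'accélération: a(t) = 45·sin(3·t). La dérivée de l'accélération donne le jerk: j(t) = 135·cos(3·t). En utilisant j(t) = 135·cos(3·t) et en substituant t = pi/6, nous trouvons j = 0.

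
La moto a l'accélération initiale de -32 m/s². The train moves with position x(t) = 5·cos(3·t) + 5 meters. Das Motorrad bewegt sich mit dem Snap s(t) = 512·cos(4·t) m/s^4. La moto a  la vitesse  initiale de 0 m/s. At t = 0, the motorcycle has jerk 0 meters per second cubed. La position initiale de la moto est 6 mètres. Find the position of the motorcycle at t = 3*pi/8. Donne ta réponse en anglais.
To solve this, we need to take 4 integrals of our snap equation s(t) = 512·cos(4·t). Integrating snap and using the initial condition j(0) = 0, we get j(t) = 128·sin(4·t). The antiderivative of jerk is acceleration. Using a(0) = -32, we get a(t) = -32·cos(4·t). Finding the integral of a(t) and using v(0) = 0: v(t) = -8·sin(4·t). The antiderivative of velocity, with x(0) = 6, gives position: x(t) = 2·cos(4·t) + 4. From the given position equation x(t) = 2·cos(4·t) + 4, we substitute t = 3*pi/8 to get x = 4.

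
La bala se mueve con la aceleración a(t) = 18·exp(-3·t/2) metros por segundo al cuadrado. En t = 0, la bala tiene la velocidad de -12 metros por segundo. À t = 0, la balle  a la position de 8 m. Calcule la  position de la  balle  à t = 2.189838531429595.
Nous devons intégrer notre équation de l'accélération a(t) = 18·exp(-3·t/2) 2 fois. En intégrant l'accélération et en utilisant la condition initiale v(0) = -12, nous obtenons v(t) = -12·exp(-3·t/2). L'intégrale de la vitesse, avec x(0) = 8, donne la position: x(t) = 8·exp(-3·t/2). En utilisant x(t) = 8·exp(-3·t/2) et en substituant t = 2.189838531429595, nous trouvons x = 0.299597235266362.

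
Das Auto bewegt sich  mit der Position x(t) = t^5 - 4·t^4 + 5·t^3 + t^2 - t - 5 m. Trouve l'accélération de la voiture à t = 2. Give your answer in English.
Starting from position x(t) = t^5 - 4·t^4 + 5·t^3 + t^2 - t - 5, we take 2 derivatives. The derivative of position gives velocity: v(t) = 5·t^4 - 16·t^3 + 15·t^2 + 2·t - 1. The derivative of velocity gives acceleration: a(t) = 20·t^3 - 48·t^2 + 30·t + 2. Using a(t) = 20·t^3 - 48·t^2 + 30·t + 2 and substituting t = 2, we find a = 30.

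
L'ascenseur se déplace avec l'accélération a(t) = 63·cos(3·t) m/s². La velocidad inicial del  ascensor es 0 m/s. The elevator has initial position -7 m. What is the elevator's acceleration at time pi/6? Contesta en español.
De la ecuación de la aceleración a(t) = 63·cos(3·t), sustituimos t = pi/6 para obtener a = 0.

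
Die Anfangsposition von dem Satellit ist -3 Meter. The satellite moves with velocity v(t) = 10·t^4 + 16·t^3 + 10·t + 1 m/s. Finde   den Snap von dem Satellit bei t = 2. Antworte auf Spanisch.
Debemos derivar nuestra ecuación de la velocidad v(t) = 10·t^4 + 16·t^3 + 10·t + 1 3 veces. Derivando la velocidad, obtenemos la aceleración: a(t) = 40·t^3 + 48·t^2 + 10. Derivando la aceleración, obtenemos la sacudida: j(t) = 120·t^2 + 96·t. La derivada de la sacudida da el snap: s(t) = 240·t + 96. Tenemos el snap s(t) = 240·t + 96. Sustituyendo t = 2: s(2) = 576.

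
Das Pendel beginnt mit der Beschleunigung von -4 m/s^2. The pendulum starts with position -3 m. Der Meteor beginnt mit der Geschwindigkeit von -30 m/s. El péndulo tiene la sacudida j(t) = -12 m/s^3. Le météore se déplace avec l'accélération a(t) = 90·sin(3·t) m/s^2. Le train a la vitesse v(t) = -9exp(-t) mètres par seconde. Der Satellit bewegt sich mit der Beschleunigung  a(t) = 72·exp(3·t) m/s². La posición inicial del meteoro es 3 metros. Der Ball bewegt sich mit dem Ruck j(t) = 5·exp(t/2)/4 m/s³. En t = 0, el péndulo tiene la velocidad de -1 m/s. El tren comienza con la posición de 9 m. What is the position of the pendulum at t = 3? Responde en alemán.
Ausgehend von dem Ruck j(t) = -12, nehmen wir 3 Integrale. Die Stammfunktion von dem Ruck ist die Beschleunigung. Mit a(0) = -4 erhalten wir a(t) = -12·t - 4. Das Integral von der Beschleunigung ist die Geschwindigkeit. Mit v(0) = -1 erhalten wir v(t) = -6·t^2 - 4·t - 1. Das Integral von der Geschwindigkeit, mit x(0) = -3, ergibt die Position: x(t) = -2·t^3 - 2·t^2 - t - 3. Mit x(t) = -2·t^3 - 2·t^2 - t - 3 und Einsetzen von t = 3, finden wir x = -78.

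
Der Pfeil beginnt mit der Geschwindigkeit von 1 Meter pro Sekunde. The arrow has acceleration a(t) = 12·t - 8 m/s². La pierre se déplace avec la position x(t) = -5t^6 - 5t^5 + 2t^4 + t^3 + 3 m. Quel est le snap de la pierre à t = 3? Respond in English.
We must differentiate our position equation x(t) = -5·t^6 - 5·t^5 + 2·t^4 + t^3 + 3 4 times. Taking d/dt of x(t), we find v(t) = -30·t^5 - 25·t^4 + 8·t^3 + 3·t^2. The derivative of velocity gives acceleration: a(t) = -150·t^4 - 100·t^3 + 24·t^2 + 6·t. Differentiating acceleration, we get jerk: j(t) = -600·t^3 - 300·t^2 + 48·t + 6. Taking d/dt of j(t), we find s(t) = -1800·t^2 - 600·t + 48. From the given snap equation s(t) = -1800·t^2 - 600·t + 48, we substitute t = 3 to get s = -17952.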